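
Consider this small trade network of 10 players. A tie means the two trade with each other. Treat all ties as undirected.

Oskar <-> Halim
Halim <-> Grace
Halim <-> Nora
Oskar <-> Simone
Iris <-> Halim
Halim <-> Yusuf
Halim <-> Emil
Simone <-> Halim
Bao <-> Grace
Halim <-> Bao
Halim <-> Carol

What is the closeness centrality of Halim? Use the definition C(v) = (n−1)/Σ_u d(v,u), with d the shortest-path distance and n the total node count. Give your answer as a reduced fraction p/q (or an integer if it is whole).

1

Distances from Halim: Bao:1, Carol:1, Emil:1, Grace:1, Iris:1, Nora:1, Oskar:1, Simone:1, Yusuf:1. Sum = 9.
n = 10, so closeness = 9/9 = 1.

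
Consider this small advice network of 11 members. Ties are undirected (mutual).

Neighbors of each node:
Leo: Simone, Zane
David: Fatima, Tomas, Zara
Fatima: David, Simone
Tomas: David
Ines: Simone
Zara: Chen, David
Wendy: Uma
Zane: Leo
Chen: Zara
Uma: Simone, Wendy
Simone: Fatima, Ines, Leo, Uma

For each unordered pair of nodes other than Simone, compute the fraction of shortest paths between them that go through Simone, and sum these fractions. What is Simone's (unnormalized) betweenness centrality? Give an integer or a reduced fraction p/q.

33

Pairs whose geodesics pass through Simone — Chen–Leo: 1; Chen–Ines: 1; Chen–Wendy: 1; Chen–Zane: 1; Chen–Uma: 1; Leo–Ines: 1; Leo–Fatima: 1; Leo–Tomas: 1; Leo–Wendy: 1; Leo–Zara: 1; Leo–Uma: 1; Leo–David: 1; Ines–Fatima: 1; Ines–Tomas: 1 … (+19 more pairs).
All other pairs contribute 0.
Summing the contributions gives betweenness(Simone) = 33.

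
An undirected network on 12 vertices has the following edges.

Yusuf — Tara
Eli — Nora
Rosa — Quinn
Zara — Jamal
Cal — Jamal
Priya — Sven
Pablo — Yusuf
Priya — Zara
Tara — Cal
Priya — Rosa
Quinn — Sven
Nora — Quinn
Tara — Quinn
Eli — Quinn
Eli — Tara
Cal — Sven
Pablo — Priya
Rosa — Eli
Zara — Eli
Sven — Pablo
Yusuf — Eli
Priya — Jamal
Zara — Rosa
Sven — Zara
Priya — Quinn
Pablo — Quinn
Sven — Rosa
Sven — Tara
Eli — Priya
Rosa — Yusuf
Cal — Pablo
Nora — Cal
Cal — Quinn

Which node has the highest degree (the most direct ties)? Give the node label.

Quinn

Degrees — Cal:6, Eli:7, Jamal:3, Nora:3, Pablo:5, Priya:7, Quinn:8, Rosa:6, Sven:7, Tara:5, Yusuf:4, Zara:5.
The maximum is 8, attained only by Quinn.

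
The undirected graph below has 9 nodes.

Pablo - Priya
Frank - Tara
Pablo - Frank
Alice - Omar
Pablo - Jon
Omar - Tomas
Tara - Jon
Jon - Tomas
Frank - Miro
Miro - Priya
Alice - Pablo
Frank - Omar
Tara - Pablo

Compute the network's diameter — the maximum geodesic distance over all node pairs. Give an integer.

Eccentricity of each node (its greatest distance to any other): Alice:3, Frank:2, Jon:3, Miro:3, Omar:3, Pablo:2, Priya:3, Tara:2, Tomas:3.
The maximum eccentricity is 3, realized for instance by the pair Omar–Priya via Omar – Alice – Pablo – Priya. So the diameter is 3.

3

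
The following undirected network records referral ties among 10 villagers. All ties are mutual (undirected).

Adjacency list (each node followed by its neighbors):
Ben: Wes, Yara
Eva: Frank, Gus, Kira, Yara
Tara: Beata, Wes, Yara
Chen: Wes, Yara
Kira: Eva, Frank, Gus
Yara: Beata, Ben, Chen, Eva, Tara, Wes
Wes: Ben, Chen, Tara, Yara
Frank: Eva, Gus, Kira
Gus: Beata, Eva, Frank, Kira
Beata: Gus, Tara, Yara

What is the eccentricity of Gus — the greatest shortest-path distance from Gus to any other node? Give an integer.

Distances from Gus: Beata:1, Ben:3, Chen:3, Eva:1, Frank:1, Kira:1, Tara:2, Wes:3, Yara:2.
The largest is 3 (to Ben, Wes, and Chen), so the eccentricity of Gus is 3.

3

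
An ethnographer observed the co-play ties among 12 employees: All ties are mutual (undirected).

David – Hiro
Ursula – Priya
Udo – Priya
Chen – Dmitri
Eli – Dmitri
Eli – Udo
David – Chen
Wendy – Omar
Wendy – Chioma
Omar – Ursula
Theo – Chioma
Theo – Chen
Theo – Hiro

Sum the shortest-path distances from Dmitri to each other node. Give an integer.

Distances from Dmitri: Chen:1, Chioma:3, David:2, Eli:1, Hiro:3, Omar:5, Priya:3, Theo:2, Udo:2, Ursula:4, Wendy:4.
Sum = 1 + 3 + 2 + 1 + 3 + 5 + 3 + 2 + 2 + 4 + 4 = 30.

30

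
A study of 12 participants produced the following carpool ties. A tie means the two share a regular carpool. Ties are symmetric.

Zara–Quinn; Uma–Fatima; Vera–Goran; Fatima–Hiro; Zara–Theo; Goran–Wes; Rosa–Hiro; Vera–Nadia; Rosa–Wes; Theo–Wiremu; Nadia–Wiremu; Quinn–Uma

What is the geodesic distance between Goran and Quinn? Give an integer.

6

One shortest route is Goran – Vera – Nadia – Wiremu – Theo – Zara – Quinn, which uses 6 edges, and at distance 5 from Goran we only reach {Uma, Zara}, which does not include Quinn. So d(Goran,Quinn) = 6.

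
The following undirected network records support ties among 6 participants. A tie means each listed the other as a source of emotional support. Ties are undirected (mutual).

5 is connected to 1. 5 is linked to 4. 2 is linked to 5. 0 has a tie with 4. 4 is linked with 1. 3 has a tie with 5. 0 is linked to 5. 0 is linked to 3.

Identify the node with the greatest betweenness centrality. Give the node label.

5

Unnormalized betweenness of each node: 0:1/2, 1:0, 2:0, 3:0, 4:1/2, 5:6.
5 has the largest value, 6, making it the main broker — the node through which the most shortest paths run.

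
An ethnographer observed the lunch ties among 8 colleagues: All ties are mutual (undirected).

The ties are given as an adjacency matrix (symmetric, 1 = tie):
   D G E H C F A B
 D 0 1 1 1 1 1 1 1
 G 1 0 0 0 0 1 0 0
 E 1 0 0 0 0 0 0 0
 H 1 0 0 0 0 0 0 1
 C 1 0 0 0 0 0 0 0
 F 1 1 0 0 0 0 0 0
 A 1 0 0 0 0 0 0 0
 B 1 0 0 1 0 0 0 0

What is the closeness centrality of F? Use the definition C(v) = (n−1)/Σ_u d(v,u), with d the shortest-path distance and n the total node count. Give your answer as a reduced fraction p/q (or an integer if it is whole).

Distances from F: A:2, B:2, C:2, D:1, E:2, G:1, H:2. Sum = 12.
n = 8, so closeness = 7/12.

7/12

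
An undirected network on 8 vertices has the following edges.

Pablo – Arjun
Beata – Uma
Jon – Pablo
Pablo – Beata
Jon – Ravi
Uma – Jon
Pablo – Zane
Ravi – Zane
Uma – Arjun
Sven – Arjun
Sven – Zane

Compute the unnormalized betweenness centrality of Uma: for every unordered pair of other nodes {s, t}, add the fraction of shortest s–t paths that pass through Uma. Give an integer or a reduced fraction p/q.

Pairs whose geodesics pass through Uma — Jon–Sven: 1/4; Jon–Arjun: 1/2; Jon–Beata: 1/2; Ravi–Arjun: 1/4; Ravi–Beata: 1/3; Sven–Beata: 1/3; Arjun–Beata: 1/2.
All other pairs contribute 0.
Summing the contributions gives betweenness(Uma) = 8/3.

8/3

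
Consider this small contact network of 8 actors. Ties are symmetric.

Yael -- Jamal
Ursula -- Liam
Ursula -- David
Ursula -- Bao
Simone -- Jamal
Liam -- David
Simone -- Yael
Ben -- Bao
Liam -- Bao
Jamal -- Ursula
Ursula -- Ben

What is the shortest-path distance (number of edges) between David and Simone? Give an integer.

3

One shortest route is David – Ursula – Jamal – Simone, which uses 3 edges, and at distance 2 from David we only reach {Bao, Ben, Jamal}, which does not include Simone. So d(David,Simone) = 3.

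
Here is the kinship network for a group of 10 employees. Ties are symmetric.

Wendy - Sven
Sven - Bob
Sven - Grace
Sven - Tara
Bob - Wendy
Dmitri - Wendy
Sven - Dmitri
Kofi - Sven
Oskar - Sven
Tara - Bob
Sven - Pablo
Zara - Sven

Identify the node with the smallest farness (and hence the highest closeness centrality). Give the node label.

Sven

Farness (sum of distances to all others) for each node — Bob:15, Dmitri:16, Grace:17, Kofi:17, Oskar:17, Pablo:17, Sven:9, Tara:16, Wendy:15, Zara:17.
The smallest farness is 9, for Sven, so Sven has the highest closeness.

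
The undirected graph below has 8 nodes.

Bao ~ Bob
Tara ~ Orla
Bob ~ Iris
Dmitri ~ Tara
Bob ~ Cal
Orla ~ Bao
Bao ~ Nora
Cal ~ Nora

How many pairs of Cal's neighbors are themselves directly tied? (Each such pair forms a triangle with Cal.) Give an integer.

Cal's neighbors are Bob and Nora, but none of them are tied to each other, so no triangle contains Cal.

0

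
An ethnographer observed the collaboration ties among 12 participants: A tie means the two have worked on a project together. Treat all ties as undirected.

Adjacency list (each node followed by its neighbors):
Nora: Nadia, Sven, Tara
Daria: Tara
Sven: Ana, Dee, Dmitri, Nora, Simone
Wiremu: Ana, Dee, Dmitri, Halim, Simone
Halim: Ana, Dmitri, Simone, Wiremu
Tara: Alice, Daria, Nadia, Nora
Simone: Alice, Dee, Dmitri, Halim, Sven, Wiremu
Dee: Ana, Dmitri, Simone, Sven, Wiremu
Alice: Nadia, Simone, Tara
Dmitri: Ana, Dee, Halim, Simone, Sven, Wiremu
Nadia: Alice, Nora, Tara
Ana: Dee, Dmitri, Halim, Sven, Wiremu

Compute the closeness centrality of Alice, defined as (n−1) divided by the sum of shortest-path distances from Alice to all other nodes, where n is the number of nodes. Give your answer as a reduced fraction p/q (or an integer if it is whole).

Distances from Alice: Ana:3, Daria:2, Dee:2, Dmitri:2, Halim:2, Nadia:1, Nora:2, Simone:1, Sven:2, Tara:1, Wiremu:2. Sum = 20.
n = 12, so closeness = 11/20.

11/20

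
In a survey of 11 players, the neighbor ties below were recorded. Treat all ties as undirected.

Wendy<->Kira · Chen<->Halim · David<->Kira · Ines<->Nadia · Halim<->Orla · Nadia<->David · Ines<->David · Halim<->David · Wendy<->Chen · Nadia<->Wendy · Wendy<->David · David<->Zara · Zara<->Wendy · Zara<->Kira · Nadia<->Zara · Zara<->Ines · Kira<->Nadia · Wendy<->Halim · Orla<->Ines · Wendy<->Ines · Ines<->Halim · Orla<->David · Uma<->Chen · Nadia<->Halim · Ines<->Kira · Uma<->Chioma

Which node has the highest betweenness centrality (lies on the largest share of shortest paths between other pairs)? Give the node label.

Unnormalized betweenness of each node: Chen:16, Chioma:0, David:13/6, Halim:49/6, Ines:13/6, Kira:0, Nadia:1/2, Orla:0, Uma:9, Wendy:11, Zara:0.
Chen has the largest value, 16, making it the main broker — the node through which the most shortest paths run.

Chen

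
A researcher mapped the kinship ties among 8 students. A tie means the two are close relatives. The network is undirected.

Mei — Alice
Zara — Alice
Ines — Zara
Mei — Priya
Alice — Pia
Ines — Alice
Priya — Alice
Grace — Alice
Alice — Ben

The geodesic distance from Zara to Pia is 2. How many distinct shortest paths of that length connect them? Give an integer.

The shortest distance is 2, and the only length-2 path is Zara–Alice–Pia. So there is exactly 1 shortest path.

1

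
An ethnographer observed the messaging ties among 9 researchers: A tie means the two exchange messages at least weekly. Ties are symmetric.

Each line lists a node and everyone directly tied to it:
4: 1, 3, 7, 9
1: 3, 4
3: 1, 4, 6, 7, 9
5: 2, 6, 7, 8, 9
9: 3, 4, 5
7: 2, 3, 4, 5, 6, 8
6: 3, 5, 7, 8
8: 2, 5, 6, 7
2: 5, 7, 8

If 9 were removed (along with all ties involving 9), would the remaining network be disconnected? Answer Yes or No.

No

Even without 9, every remaining node can still reach every other (the residual graph is connected), so 9 is not a cut vertex.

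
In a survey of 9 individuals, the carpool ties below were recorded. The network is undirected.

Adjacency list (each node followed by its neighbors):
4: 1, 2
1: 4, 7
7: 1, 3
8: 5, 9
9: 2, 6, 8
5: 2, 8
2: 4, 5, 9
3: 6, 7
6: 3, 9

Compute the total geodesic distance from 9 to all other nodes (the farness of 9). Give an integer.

15

Distances from 9: 1:3, 2:1, 3:2, 4:2, 5:2, 6:1, 7:3, 8:1.
Sum = 3 + 1 + 2 + 2 + 2 + 1 + 3 + 1 = 15.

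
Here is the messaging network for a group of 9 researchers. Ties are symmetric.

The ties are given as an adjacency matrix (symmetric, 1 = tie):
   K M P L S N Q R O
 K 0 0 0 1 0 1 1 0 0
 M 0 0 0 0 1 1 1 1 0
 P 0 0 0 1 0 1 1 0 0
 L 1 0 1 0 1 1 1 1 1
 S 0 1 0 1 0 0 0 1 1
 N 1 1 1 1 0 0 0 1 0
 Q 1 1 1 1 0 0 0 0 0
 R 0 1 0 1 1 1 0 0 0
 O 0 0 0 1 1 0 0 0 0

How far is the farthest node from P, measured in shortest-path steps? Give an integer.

Distances from P: K:2, L:1, M:2, N:1, O:2, Q:1, R:2, S:2.
The largest is 2 (to K, S, R, O, and M), so the eccentricity of P is 2.

2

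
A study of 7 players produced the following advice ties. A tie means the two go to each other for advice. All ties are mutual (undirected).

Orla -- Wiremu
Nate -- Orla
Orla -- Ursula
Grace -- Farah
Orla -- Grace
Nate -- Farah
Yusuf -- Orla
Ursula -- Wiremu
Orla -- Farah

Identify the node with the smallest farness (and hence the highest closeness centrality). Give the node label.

Orla

Farness (sum of distances to all others) for each node — Farah:9, Grace:10, Nate:10, Orla:6, Ursula:10, Wiremu:10, Yusuf:11.
The smallest farness is 6, for Orla, so Orla has the highest closeness.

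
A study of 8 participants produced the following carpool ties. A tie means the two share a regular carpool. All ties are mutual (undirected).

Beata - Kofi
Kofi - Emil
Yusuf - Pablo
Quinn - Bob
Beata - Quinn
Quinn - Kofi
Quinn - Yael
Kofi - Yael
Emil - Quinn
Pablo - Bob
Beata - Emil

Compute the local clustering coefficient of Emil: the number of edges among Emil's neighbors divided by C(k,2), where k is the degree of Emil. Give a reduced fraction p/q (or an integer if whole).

1

Emil's neighbors: Beata, Kofi, and Quinn (k = 3).
Possible neighbor pairs: C(3,2) = 3. Edges among them: Beata–Kofi, Beata–Quinn, Kofi–Quinn → e = 3.
Clustering(Emil) = 3/3 = 1.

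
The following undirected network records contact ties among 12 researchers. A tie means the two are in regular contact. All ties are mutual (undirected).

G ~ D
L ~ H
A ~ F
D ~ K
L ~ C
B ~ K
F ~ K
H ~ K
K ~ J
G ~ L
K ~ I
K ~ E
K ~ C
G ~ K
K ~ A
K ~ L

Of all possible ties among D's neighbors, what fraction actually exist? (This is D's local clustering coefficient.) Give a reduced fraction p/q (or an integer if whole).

1

D's neighbors: G and K (k = 2).
Possible neighbor pairs: C(2,2) = 1. Edges among them: G–K → e = 1.
Clustering(D) = 1/1.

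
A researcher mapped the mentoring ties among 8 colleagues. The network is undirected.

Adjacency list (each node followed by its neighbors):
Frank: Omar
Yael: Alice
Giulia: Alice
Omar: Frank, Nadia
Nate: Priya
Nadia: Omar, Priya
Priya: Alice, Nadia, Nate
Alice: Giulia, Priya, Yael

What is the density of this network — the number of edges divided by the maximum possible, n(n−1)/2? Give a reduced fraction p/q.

There are 7 edges and 8 nodes, so the maximum possible is C(8,2) = 28.
Density = 7/28 = 1/4.

1/4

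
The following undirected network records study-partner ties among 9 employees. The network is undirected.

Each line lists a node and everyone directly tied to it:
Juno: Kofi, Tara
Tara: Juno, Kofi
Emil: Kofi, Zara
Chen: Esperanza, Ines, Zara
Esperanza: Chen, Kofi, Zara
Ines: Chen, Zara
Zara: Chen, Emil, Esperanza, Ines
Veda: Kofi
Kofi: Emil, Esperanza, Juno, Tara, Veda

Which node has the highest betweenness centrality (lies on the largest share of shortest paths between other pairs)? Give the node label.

Unnormalized betweenness of each node: Chen:11/6, Emil:10/3, Esperanza:26/3, Ines:0, Juno:0, Kofi:35/2, Tara:0, Veda:0, Zara:17/3.
Kofi has the largest value, 35/2, making it the main broker — the node through which the most shortest paths run.

Kofi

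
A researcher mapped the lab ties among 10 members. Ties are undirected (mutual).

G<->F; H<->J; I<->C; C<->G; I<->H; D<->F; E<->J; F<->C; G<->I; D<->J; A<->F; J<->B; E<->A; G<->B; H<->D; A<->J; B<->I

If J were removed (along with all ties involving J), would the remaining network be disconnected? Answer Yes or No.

Even without J, every remaining node can still reach every other (the residual graph is connected), so J is not a cut vertex.

No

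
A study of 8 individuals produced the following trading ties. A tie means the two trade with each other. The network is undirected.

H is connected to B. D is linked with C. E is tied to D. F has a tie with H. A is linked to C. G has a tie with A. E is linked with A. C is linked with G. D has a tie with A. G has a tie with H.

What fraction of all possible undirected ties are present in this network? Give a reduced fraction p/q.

There are 10 edges and 8 nodes, so the maximum possible is C(8,2) = 28.
Density = 10/28 = 5/14.

5/14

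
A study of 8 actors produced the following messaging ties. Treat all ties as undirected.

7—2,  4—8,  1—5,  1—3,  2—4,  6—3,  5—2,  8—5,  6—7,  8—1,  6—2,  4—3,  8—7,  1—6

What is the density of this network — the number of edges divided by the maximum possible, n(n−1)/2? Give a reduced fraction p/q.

There are 14 edges and 8 nodes, so the maximum possible is C(8,2) = 28.
Density = 14/28 = 1/2.

1/2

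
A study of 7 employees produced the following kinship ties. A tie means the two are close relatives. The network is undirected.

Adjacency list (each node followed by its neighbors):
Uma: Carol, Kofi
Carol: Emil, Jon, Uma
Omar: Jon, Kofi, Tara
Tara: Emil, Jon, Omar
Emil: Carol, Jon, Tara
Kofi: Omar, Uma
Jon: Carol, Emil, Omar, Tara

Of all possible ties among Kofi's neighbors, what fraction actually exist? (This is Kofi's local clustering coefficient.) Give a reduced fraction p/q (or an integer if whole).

Kofi's neighbors: Omar and Uma (k = 2).
Possible neighbor pairs: C(2,2) = 1. Edges among them: none → e = 0.
Clustering(Kofi) = 0/1.

0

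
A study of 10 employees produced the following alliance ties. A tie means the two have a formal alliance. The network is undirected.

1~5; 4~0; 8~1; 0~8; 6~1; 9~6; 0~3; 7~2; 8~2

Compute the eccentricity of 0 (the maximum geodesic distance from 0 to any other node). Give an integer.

Distances from 0: 1:2, 2:2, 3:1, 4:1, 5:3, 6:3, 7:3, 8:1, 9:4.
The largest is 4 (to 9), so the eccentricity of 0 is 4.

4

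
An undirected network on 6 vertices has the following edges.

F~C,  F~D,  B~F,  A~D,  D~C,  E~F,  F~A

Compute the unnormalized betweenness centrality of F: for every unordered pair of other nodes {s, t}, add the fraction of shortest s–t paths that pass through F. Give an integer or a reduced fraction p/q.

Pairs whose geodesics pass through F — B–D: 1; B–C: 1; B–A: 1; B–E: 1; D–E: 1; C–A: 1/2; C–E: 1; A–E: 1.
All other pairs contribute 0.
Summing the contributions gives betweenness(F) = 15/2.

15/2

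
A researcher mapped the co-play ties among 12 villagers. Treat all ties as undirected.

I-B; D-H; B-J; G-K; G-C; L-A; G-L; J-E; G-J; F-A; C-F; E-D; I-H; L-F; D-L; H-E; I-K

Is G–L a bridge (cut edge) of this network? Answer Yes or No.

No

Even without that edge, G still reaches L via G – C – F – L, so the network stays connected. Not a bridge.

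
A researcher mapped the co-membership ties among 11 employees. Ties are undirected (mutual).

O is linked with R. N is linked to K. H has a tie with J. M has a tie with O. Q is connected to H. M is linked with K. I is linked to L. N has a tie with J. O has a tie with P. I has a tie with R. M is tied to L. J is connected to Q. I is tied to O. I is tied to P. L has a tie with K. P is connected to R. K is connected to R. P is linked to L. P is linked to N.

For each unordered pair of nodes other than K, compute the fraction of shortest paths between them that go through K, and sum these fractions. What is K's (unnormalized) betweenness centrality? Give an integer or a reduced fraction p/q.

Pairs whose geodesics pass through K — M–R: 1/2; M–Q: 1; M–H: 1; M–J: 1; M–N: 1; R–L: 1/3; R–Q: 1/2; R–H: 1/2; R–J: 1/2; R–N: 1/2; L–Q: 1/2; L–H: 1/2; L–J: 1/2; L–N: 1/2.
All other pairs contribute 0.
Summing the contributions gives betweenness(K) = 53/6.

53/6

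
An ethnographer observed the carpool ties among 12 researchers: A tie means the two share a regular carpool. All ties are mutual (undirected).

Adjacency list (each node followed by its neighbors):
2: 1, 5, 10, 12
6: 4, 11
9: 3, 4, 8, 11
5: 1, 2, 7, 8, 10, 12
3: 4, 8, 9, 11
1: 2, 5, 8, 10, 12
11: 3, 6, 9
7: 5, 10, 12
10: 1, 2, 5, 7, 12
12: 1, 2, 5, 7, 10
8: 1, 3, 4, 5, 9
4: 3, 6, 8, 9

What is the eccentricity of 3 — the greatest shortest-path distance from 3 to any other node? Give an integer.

3

Distances from 3: 1:2, 2:3, 4:1, 5:2, 6:2, 7:3, 8:1, 9:1, 10:3, 11:1, 12:3.
The largest is 3 (to 10, 2, 12, and 7), so the eccentricity of 3 is 3.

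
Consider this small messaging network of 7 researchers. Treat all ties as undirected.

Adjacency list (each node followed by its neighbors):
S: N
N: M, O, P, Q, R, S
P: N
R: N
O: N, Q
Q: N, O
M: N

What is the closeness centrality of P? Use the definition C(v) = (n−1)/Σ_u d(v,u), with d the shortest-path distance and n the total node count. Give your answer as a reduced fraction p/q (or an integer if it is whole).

Distances from P: M:2, N:1, O:2, Q:2, R:2, S:2. Sum = 11.
n = 7, so closeness = 6/11.

6/11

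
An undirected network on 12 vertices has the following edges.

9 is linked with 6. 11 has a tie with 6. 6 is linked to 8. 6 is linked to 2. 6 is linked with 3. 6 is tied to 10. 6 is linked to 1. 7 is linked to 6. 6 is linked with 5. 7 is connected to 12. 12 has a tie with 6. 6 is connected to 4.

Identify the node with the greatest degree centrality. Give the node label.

Degrees — 1:1, 2:1, 3:1, 4:1, 5:1, 6:11, 7:2, 8:1, 9:1, 10:1, 11:1, 12:2.
The maximum is 11, attained only by 6.

6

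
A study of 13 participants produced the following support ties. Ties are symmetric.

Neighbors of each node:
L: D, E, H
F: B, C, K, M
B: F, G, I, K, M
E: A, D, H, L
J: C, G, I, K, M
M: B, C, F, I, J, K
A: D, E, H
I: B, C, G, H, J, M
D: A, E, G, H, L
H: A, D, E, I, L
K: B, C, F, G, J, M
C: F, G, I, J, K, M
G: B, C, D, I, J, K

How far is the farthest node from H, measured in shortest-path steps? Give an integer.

3

Distances from H: A:1, B:2, C:2, D:1, E:1, F:3, G:2, I:1, J:2, K:3, L:1, M:2.
The largest is 3 (to K and F), so the eccentricity of H is 3.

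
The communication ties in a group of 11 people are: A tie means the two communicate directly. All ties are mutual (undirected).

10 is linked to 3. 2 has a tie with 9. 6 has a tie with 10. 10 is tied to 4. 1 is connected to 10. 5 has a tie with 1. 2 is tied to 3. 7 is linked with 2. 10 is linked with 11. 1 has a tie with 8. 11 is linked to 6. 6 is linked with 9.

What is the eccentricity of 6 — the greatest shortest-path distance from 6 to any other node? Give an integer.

3

Distances from 6: 1:2, 2:2, 3:2, 4:2, 5:3, 7:3, 8:3, 9:1, 10:1, 11:1.
The largest is 3 (to 5, 8, and 7), so the eccentricity of 6 is 3.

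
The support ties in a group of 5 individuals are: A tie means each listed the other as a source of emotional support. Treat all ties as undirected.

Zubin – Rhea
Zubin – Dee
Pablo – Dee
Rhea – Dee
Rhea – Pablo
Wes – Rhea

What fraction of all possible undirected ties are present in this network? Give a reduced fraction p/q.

There are 6 edges and 5 nodes, so the maximum possible is C(5,2) = 10.
Density = 6/10 = 3/5.

3/5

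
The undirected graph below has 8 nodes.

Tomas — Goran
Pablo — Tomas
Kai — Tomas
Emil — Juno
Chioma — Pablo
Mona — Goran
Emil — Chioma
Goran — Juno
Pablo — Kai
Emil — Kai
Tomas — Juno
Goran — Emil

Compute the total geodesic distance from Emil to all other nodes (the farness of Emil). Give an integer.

10

Distances from Emil: Chioma:1, Goran:1, Juno:1, Kai:1, Mona:2, Pablo:2, Tomas:2.
Sum = 1 + 1 + 1 + 1 + 2 + 2 + 2 = 10.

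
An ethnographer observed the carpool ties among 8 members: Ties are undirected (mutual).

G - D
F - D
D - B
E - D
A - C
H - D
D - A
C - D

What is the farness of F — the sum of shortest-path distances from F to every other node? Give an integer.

Distances from F: A:2, B:2, C:2, D:1, E:2, G:2, H:2.
Sum = 2 + 2 + 2 + 1 + 2 + 2 + 2 = 13.

13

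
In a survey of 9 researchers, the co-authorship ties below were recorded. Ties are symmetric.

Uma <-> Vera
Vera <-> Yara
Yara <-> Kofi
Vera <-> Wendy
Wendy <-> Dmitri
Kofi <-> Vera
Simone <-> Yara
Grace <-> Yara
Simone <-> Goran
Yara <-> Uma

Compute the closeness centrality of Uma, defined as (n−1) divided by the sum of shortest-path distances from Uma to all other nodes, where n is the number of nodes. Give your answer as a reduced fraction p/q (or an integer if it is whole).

Distances from Uma: Dmitri:3, Goran:3, Grace:2, Kofi:2, Simone:2, Vera:1, Wendy:2, Yara:1. Sum = 16.
n = 9, so closeness = 8/16 = 1/2.

1/2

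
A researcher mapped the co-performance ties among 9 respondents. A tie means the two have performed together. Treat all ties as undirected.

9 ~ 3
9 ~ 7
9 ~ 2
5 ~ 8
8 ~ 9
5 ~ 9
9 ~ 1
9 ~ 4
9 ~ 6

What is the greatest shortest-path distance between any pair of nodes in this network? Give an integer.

2

Eccentricity of each node (its greatest distance to any other): 1:2, 2:2, 3:2, 4:2, 5:2, 6:2, 7:2, 8:2, 9:1.
The maximum eccentricity is 2, realized for instance by the pair 7–1 via 7 – 9 – 1. So the diameter is 2.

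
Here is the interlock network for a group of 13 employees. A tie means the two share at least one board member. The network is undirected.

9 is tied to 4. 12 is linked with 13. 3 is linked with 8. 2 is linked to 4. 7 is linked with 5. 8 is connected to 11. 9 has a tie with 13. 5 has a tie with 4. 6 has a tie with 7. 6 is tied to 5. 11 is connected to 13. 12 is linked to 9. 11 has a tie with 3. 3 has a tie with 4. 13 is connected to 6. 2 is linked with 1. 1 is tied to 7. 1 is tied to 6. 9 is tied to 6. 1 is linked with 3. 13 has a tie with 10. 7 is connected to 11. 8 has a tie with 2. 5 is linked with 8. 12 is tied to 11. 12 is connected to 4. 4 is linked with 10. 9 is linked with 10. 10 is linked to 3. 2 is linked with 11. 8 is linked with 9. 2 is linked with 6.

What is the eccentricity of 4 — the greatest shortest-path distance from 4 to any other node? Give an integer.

2

Distances from 4: 1:2, 2:1, 3:1, 5:1, 6:2, 7:2, 8:2, 9:1, 10:1, 11:2, 12:1, 13:2.
The largest is 2 (to 7, 8, 6, 13, 11, and 1), so the eccentricity of 4 is 2.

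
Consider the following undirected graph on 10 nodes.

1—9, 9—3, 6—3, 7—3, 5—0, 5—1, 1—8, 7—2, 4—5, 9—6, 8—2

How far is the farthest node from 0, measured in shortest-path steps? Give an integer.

Distances from 0: 1:2, 2:4, 3:4, 4:2, 5:1, 6:4, 7:5, 8:3, 9:3.
The largest is 5 (to 7), so the eccentricity of 0 is 5.

5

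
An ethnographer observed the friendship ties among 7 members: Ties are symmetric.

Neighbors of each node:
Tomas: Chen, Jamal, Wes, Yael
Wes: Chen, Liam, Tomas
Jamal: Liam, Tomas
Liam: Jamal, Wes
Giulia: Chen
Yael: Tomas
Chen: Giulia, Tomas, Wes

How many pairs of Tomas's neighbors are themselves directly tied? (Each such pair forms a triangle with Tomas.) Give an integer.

Tomas's neighbors: Chen, Jamal, Wes, and Yael.
Neighbor pairs that are themselves tied: Tomas–Chen–Wes. Each forms one triangle with Tomas, for 1 in total.

1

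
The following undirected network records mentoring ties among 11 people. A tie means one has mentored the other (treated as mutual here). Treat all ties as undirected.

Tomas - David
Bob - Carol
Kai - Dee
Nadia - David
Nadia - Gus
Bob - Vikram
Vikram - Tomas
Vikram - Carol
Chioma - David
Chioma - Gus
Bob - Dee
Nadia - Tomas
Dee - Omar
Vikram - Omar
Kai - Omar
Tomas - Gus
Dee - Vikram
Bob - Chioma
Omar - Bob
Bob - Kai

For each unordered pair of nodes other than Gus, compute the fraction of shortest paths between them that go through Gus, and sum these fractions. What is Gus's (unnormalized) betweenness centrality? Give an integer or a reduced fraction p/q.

Pairs whose geodesics pass through Gus — Nadia–Chioma: 1/2; Nadia–Kai: 1/5; Nadia–Bob: 1/3; Tomas–Chioma: 1/2.
All other pairs contribute 0.
Summing the contributions gives betweenness(Gus) = 23/15.

23/15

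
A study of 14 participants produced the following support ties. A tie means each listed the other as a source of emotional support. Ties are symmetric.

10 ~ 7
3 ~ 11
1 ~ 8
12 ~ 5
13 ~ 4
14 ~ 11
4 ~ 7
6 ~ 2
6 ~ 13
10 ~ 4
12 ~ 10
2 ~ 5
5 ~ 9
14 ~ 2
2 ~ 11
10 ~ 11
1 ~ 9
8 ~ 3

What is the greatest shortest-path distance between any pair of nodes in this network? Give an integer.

5

Eccentricity of each node (its greatest distance to any other): 1:5, 2:3, 3:4, 4:5, 5:3, 6:4, 7:5, 8:5, 9:4, 10:4, 11:3, 12:4, 13:5, 14:4.
The maximum eccentricity is 5, realized for instance by the pair 8–13 via 8 – 3 – 11 – 10 – 4 – 13. So the diameter is 5.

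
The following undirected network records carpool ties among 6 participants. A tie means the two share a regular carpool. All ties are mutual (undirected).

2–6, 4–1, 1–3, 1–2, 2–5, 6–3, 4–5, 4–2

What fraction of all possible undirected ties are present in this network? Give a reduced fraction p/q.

There are 8 edges and 6 nodes, so the maximum possible is C(6,2) = 15.
Density = 8/15.

8/15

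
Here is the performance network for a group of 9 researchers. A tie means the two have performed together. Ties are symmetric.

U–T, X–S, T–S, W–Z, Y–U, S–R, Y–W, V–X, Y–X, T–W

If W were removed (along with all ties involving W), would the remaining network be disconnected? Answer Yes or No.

Yes

Removing W leaves {R, S, T, U, V, X, and Y} with no path to {Z}, so the network splits into 2 components. W is a cut vertex.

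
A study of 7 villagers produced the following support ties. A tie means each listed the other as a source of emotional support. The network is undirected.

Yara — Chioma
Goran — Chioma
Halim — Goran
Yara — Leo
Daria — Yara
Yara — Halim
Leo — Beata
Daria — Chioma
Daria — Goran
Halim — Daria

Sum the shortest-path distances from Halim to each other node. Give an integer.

Distances from Halim: Beata:3, Chioma:2, Daria:1, Goran:1, Leo:2, Yara:1.
Sum = 3 + 2 + 1 + 1 + 2 + 1 = 10.

10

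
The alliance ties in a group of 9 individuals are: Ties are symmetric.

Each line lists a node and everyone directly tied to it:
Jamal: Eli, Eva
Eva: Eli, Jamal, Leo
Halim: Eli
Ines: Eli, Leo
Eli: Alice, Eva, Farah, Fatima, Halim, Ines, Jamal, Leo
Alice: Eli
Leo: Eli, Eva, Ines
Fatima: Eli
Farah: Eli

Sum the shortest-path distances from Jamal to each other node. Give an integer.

14

Distances from Jamal: Alice:2, Eli:1, Eva:1, Farah:2, Fatima:2, Halim:2, Ines:2, Leo:2.
Sum = 2 + 1 + 1 + 2 + 2 + 2 + 2 + 2 = 14.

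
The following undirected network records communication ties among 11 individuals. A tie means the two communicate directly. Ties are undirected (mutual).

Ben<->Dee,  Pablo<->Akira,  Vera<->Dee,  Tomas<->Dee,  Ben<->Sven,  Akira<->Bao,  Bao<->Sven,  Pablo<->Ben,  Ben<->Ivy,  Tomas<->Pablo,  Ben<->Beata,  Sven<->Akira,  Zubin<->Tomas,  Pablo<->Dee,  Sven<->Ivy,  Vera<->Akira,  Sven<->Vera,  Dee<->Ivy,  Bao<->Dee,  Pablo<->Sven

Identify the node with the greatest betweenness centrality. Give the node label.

Unnormalized betweenness of each node: Akira:1, Bao:8/15, Beata:0, Ben:143/15, Dee:37/3, Ivy:1/5, Pablo:113/15, Sven:19/3, Tomas:9, Vera:8/15, Zubin:0.
Dee has the largest value, 37/3, making it the main broker — the node through which the most shortest paths run.

Dee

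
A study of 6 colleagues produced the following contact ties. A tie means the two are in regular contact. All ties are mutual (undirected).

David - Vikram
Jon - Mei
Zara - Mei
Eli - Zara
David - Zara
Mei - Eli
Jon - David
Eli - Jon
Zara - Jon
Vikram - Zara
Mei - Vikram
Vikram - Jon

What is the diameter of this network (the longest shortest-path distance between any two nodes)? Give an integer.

Eccentricity of each node (its greatest distance to any other): David:2, Eli:2, Jon:1, Mei:2, Vikram:2, Zara:1.
The maximum eccentricity is 2, realized for instance by the pair Vikram–Eli via Vikram – Zara – Eli. So the diameter is 2.

2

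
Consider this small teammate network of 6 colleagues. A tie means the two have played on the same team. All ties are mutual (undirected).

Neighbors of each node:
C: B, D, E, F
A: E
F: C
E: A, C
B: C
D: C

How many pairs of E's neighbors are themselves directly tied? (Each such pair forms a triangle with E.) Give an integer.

0

E's neighbors are A and C, but none of them are tied to each other, so no triangle contains E.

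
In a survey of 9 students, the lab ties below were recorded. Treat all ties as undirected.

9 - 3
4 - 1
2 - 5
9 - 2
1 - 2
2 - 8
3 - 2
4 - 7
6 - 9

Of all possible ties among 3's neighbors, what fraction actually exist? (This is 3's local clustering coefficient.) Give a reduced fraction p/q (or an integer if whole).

1

3's neighbors: 2 and 9 (k = 2).
Possible neighbor pairs: C(2,2) = 1. Edges among them: 2–9 → e = 1.
Clustering(3) = 1/1.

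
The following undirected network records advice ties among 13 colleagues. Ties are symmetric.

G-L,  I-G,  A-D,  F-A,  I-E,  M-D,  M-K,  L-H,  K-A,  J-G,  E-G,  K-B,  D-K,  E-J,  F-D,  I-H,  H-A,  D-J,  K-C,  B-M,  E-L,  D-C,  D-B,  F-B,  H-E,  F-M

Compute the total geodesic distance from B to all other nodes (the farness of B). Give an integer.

27

Distances from B: A:2, C:2, D:1, E:3, F:1, G:3, H:3, I:4, J:2, K:1, L:4, M:1.
Sum = 2 + 2 + 1 + 3 + 1 + 3 + 3 + 4 + 2 + 1 + 4 + 1 = 27.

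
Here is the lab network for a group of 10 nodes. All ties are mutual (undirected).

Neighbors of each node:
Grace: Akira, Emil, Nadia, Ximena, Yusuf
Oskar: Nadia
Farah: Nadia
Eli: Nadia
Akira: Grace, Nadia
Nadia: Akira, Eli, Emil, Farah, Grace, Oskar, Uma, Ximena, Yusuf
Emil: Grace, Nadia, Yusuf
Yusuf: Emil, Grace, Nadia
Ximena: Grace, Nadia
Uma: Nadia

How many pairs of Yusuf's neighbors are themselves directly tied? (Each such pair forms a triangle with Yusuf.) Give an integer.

3

Yusuf's neighbors: Emil, Grace, and Nadia.
Neighbor pairs that are themselves tied: Yusuf–Emil–Grace; Yusuf–Emil–Nadia; Yusuf–Grace–Nadia. Each forms one triangle with Yusuf, for 3 in total.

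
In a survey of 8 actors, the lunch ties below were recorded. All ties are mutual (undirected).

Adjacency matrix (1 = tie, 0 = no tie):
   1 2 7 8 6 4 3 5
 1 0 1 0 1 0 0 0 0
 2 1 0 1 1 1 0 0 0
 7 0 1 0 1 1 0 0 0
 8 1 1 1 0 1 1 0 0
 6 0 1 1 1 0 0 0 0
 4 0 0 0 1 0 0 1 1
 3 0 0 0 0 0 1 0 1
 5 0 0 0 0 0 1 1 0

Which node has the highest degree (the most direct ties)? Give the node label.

Degrees — 1:2, 2:4, 3:2, 4:3, 5:2, 6:3, 7:3, 8:5.
The maximum is 5, attained only by 8.

8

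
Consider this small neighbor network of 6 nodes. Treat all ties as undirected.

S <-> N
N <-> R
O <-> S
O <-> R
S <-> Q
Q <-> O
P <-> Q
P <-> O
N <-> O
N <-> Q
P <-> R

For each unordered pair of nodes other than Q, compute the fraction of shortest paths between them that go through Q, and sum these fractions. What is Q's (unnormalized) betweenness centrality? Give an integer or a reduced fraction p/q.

Pairs whose geodesics pass through Q — S–P: 1/2; N–P: 1/3.
All other pairs contribute 0.
Summing the contributions gives betweenness(Q) = 5/6.

5/6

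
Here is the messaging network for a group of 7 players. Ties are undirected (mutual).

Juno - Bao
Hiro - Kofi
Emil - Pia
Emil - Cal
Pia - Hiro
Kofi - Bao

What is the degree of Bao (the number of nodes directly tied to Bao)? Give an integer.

Bao is directly tied to Juno and Kofi. That is 2 neighbors, so the degree of Bao is 2.

2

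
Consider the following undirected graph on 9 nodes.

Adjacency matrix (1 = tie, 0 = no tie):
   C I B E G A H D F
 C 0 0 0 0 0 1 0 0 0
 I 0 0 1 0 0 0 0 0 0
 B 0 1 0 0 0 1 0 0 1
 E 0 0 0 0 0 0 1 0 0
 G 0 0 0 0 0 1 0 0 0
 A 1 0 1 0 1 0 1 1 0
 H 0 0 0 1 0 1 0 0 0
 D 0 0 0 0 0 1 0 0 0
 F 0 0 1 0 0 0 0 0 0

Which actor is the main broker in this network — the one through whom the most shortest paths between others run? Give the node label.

Unnormalized betweenness of each node: A:24, B:13, C:0, D:0, E:0, F:0, G:0, H:7, I:0.
A has the largest value, 24, making it the main broker — the node through which the most shortest paths run.

A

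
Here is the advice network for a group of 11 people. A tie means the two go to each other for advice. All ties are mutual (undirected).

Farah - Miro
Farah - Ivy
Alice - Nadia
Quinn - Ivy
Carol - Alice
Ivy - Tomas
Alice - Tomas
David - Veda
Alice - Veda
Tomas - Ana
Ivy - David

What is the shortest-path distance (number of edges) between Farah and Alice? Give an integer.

3

One shortest route is Farah – Ivy – Tomas – Alice, which uses 3 edges, and at distance 2 from Farah we only reach {David, Quinn, Tomas}, which does not include Alice. So d(Farah,Alice) = 3.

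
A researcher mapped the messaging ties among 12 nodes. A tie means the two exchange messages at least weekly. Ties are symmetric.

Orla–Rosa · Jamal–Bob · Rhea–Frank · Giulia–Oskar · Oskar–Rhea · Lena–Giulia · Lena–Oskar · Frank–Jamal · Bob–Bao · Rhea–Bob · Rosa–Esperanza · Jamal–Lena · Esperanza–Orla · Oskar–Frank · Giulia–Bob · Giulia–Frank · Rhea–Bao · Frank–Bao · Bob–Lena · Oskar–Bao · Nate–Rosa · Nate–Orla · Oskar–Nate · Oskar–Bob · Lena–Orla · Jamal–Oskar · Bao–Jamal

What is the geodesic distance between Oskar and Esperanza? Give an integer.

One shortest route is Oskar – Lena – Orla – Esperanza, which uses 3 edges, and at distance 2 from Oskar we only reach {Orla, Rosa}, which does not include Esperanza. So d(Oskar,Esperanza) = 3.

3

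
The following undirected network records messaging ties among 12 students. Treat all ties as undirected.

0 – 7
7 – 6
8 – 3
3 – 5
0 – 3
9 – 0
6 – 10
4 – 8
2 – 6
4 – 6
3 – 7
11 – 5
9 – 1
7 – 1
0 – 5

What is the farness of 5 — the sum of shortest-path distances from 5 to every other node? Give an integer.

Distances from 5: 0:1, 1:3, 2:4, 3:1, 4:3, 6:3, 7:2, 8:2, 9:2, 10:4, 11:1.
Sum = 1 + 3 + 4 + 1 + 3 + 3 + 2 + 2 + 2 + 4 + 1 = 26.

26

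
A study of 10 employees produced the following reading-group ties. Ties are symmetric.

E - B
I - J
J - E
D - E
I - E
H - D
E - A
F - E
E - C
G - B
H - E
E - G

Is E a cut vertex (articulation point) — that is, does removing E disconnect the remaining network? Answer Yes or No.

Yes

Removing E leaves {A} with no path to {I and J}, so the network splits into 6 components. E is a cut vertex.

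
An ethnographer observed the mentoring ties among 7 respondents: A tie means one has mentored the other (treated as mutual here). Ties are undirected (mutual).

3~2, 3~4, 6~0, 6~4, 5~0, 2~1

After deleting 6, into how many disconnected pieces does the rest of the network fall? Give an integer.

2

Without 6, the remaining ties split the others into: {1, 2, 3, 4}; {0, 5}.
That's 2 separate components.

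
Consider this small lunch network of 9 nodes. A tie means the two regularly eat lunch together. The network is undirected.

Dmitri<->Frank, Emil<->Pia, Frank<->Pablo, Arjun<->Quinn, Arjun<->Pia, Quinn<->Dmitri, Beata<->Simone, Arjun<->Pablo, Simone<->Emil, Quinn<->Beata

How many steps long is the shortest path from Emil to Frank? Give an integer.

One shortest route is Emil – Pia – Arjun – Pablo – Frank, which uses 4 edges, and at distance 3 from Emil we only reach {Pablo, Quinn}, which does not include Frank. So d(Emil,Frank) = 4.

4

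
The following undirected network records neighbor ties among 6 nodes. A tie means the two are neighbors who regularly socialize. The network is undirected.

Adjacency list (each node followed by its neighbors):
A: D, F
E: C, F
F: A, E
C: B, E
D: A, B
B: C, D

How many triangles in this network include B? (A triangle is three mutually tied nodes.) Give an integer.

B's neighbors are C and D, but none of them are tied to each other, so no triangle contains B.

0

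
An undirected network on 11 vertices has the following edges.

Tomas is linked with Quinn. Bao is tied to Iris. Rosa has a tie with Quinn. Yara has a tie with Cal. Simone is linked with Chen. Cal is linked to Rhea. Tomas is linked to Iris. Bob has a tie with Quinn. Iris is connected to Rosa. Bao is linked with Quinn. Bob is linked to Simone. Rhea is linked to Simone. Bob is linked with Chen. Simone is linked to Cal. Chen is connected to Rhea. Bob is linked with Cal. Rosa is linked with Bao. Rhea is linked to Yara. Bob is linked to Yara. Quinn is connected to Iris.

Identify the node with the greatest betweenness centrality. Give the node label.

Bob

Unnormalized betweenness of each node: Bao:0, Bob:157/6, Cal:11/6, Chen:3/2, Iris:1, Quinn:25, Rhea:7/6, Rosa:0, Simone:11/6, Tomas:0, Yara:3/2.
Bob has the largest value, 157/6, making it the main broker — the node through which the most shortest paths run.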